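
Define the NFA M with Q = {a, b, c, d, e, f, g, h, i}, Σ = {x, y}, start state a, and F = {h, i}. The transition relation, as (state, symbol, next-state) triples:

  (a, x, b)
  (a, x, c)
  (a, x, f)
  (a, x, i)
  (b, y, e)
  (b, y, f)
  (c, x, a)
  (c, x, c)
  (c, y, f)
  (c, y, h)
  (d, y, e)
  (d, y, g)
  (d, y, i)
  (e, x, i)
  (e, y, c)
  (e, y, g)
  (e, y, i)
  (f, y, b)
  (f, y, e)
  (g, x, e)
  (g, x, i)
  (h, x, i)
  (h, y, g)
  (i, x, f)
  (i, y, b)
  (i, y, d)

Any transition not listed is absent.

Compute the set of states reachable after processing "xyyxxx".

{a, b, c, f, i}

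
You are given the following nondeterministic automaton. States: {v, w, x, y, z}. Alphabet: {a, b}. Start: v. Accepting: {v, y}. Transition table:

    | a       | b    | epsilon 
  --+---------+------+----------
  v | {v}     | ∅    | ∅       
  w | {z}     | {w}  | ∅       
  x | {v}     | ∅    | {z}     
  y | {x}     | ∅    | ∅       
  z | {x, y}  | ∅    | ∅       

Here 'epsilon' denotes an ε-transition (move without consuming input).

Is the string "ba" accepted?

No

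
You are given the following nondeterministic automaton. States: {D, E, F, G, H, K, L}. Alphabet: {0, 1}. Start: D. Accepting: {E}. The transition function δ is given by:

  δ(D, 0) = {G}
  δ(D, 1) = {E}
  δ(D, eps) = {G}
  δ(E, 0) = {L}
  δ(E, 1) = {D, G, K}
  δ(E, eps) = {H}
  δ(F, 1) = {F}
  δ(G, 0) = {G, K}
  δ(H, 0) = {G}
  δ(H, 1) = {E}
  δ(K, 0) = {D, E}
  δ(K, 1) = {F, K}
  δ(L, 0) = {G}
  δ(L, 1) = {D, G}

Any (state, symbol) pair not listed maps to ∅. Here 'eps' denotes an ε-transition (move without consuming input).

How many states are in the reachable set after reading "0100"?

3

Start: ε-closure({D}) = {D, G}.
Read '0': {D, G} → {G, K}.
Read '1': {G, K} → {F, K}.
Read '0': {F, K} → {D, E, G, H}.
Read '0': {D, E, G, H} → {G, K, L}.
That set has 3 states.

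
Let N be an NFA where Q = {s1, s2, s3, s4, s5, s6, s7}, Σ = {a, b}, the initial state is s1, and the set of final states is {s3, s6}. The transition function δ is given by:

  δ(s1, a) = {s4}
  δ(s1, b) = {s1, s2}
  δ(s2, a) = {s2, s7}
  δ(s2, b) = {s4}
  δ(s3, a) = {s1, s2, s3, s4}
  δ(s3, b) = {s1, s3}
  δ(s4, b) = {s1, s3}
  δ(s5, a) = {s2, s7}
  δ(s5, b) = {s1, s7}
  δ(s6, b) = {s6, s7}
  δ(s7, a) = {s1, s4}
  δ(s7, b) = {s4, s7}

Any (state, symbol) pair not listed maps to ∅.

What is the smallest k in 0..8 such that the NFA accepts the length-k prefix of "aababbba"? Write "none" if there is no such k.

none

Start in {s1}.
Read 'a': s1→{s4}; now {s4}.
Read 'a': s4→∅; now ∅.
The set is empty and remains empty for the remaining 6 symbols.
No reachable set along the way intersects F.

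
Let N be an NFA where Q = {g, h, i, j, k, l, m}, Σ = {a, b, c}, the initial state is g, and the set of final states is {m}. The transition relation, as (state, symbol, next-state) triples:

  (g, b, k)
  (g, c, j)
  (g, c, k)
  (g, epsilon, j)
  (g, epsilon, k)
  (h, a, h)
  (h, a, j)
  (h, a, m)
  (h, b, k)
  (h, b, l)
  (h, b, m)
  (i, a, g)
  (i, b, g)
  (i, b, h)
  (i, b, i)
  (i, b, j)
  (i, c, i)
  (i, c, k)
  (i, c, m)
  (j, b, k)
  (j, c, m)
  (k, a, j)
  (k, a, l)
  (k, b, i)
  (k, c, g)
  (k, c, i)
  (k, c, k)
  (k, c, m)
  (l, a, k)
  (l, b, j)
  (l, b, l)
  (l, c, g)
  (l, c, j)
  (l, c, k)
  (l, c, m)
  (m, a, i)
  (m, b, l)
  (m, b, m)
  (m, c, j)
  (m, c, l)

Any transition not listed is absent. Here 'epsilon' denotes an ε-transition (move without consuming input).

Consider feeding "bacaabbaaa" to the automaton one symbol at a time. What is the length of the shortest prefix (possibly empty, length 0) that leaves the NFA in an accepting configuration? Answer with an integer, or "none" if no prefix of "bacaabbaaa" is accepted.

3

Start: ε-closure({g}) = {g, j, k}.
Read 'b': g→{k}, j→{k}, k→{i}; now {i, k}.
Read 'a': i→{g}, k→{j, l}; union {g, j, l}; ε-closure = {g, j, k, l}.
Read 'c': g→{j, k}, j→{m}, k→{g, i, k, m}, l→{g, j, k, m}; now {g, i, j, k, m}.
None of the earlier sets intersect F, but {g, i, j, k, m} does.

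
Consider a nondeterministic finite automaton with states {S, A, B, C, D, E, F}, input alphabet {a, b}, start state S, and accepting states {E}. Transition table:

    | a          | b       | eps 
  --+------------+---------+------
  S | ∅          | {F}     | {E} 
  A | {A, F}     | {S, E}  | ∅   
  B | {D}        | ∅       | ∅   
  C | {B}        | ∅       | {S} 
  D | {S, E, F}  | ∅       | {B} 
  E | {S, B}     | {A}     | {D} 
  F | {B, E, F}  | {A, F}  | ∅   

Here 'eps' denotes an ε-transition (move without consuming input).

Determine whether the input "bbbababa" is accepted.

Yes

Start: ε-closure({S}) = {S, B, D, E}.
Read 'b': S→{F}, B→∅, D→∅, E→{A}; now {A, F}.
Read 'b': A→{S, E}, F→{A, F}; union {S, A, E, F}; ε-closure = {S, A, B, D, E, F}.
Read 'b': S→{F}, A→{S, E}, B→∅, D→∅, E→{A}, F→{A, F}; union {S, A, E, F}; ε-closure = {S, A, B, D, E, F}.
Read 'a': S→∅, A→{A, F}, B→{D}, D→{S, E, F}, E→{S, B}, F→{B, E, F}; now {S, A, B, D, E, F}.
Read 'b': S→{F}, A→{S, E}, B→∅, D→∅, E→{A}, F→{A, F}; union {S, A, E, F}; ε-closure = {S, A, B, D, E, F}.
Read 'a': S→∅, A→{A, F}, B→{D}, D→{S, E, F}, E→{S, B}, F→{B, E, F}; now {S, A, B, D, E, F}.
Read 'b': S→{F}, A→{S, E}, B→∅, D→∅, E→{A}, F→{A, F}; union {S, A, E, F}; ε-closure = {S, A, B, D, E, F}.
Read 'a': S→∅, A→{A, F}, B→{D}, D→{S, E, F}, E→{S, B}, F→{B, E, F}; now {S, A, B, D, E, F}.
The final set {S, A, B, D, E, F} contains the accepting state E.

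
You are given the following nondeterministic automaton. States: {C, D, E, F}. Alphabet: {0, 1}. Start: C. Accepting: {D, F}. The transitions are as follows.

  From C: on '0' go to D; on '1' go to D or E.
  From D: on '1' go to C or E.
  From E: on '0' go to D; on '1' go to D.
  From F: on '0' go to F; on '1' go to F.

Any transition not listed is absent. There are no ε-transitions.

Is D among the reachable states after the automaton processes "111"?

Start in {C}.
Read '1': {C} → {D, E}.
Read '1': {D, E} → {C, D, E}.
Read '1': {C, D, E} → {C, D, E}.
State D is in {C, D, E}.

Yes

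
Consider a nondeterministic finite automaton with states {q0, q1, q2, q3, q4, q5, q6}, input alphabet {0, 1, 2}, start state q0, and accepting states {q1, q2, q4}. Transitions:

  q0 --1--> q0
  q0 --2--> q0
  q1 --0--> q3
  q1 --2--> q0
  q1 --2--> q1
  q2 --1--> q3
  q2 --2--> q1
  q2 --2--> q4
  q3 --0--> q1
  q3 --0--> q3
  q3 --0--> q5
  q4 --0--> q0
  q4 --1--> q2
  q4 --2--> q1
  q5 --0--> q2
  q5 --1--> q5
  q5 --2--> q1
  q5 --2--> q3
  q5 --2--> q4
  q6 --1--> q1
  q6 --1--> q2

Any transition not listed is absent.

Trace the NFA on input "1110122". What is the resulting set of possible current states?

∅

Start in {q0}.
Read '1': q0→{q0}; now {q0}.
Read '1': q0→{q0}; now {q0}.
Read '1': q0→{q0}; now {q0}.
Read '0': q0→∅; now ∅.
The set is empty and remains empty for the remaining 3 symbols.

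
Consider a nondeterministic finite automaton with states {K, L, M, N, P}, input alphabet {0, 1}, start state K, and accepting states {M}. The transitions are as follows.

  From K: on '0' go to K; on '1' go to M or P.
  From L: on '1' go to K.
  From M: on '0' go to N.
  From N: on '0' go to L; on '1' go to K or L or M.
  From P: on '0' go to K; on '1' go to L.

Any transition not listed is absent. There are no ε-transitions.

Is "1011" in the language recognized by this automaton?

Yes

Start in {K}.
Read '1': {K} → {M, P}.
Read '0': {M, P} → {K, N}.
Read '1': {K, N} → {K, L, M, P}.
Read '1': {K, L, M, P} → {K, L, M, P}.
The final set {K, L, M, P} contains the accepting state M.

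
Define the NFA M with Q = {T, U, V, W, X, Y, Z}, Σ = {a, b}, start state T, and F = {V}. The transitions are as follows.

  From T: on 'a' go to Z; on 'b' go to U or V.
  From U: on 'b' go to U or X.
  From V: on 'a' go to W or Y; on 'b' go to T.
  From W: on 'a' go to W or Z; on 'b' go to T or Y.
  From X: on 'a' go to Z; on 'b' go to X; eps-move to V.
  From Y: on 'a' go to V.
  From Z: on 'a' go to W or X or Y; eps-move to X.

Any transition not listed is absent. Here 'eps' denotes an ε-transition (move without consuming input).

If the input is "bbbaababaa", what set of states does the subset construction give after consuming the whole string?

{V, W, X, Y, Z}

Start in {T}.
Read 'b': {T} → {U, V}.
Read 'b': {U, V} → {T, U, V, X}.
Read 'b': {T, U, V, X} → {T, U, V, X}.
Read 'a': {T, U, V, X} → {V, W, X, Y, Z}.
Read 'a': {V, W, X, Y, Z} → {V, W, X, Y, Z}.
Read 'b': {V, W, X, Y, Z} → {T, V, X, Y}.
Read 'a': {T, V, X, Y} → {V, W, X, Y, Z}.
Read 'b': {V, W, X, Y, Z} → {T, V, X, Y}.
Read 'a': {T, V, X, Y} → {V, W, X, Y, Z}.
Read 'a': {V, W, X, Y, Z} → {V, W, X, Y, Z}.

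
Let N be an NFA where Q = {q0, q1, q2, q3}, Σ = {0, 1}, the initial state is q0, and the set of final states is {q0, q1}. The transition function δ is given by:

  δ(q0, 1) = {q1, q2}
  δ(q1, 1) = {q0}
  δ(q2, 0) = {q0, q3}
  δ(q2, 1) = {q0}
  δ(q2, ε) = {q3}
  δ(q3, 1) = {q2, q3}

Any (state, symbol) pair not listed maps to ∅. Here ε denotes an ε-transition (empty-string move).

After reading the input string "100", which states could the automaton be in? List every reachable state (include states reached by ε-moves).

∅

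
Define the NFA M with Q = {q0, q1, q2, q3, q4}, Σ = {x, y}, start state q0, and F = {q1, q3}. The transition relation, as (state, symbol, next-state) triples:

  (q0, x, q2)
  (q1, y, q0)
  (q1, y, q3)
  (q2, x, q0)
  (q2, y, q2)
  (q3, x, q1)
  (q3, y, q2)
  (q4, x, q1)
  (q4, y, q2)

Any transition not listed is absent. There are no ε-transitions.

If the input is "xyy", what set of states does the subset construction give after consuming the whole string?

{q2}

Start in {q0}.
Read 'x': {q0} → {q2}.
Read 'y': {q2} → {q2}.
Read 'y': {q2} → {q2}.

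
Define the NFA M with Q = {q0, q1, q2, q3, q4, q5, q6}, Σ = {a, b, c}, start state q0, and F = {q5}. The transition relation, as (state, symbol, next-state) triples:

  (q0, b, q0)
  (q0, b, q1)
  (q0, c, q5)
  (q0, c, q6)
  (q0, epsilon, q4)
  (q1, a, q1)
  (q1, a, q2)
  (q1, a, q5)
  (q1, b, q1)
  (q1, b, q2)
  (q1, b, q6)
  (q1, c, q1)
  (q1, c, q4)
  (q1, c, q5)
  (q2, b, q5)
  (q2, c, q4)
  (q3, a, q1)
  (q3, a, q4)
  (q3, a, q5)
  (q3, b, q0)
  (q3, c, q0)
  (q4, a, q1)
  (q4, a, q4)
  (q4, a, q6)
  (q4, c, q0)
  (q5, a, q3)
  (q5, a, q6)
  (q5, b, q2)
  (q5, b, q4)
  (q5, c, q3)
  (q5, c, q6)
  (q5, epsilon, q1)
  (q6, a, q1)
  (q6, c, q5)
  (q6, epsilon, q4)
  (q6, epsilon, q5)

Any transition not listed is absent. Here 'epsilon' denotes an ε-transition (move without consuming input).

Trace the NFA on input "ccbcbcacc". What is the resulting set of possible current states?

Start: ε-closure({q0}) = {q0, q4}.
Read 'c': q0→{q5, q6}, q4→{q0}; union {q0, q5, q6}; ε-closure = {q0, q1, q4, q5, q6}.
Read 'c': q0→{q5, q6}, q1→{q1, q4, q5}, q4→{q0}, q5→{q3, q6}, q6→{q5}; now {q0, q1, q3, q4, q5, q6}.
Read 'b': q0→{q0, q1}, q1→{q1, q2, q6}, q3→{q0}, q4→∅, q5→{q2, q4}, q6→∅; union {q0, q1, q2, q4, q6}; ε-closure = {q0, q1, q2, q4, q5, q6}.
Read 'c': q0→{q5, q6}, q1→{q1, q4, q5}, q2→{q4}, q4→{q0}, q5→{q3, q6}, q6→{q5}; now {q0, q1, q3, q4, q5, q6}.
Read 'b': q0→{q0, q1}, q1→{q1, q2, q6}, q3→{q0}, q4→∅, q5→{q2, q4}, q6→∅; union {q0, q1, q2, q4, q6}; ε-closure = {q0, q1, q2, q4, q5, q6}.
Read 'c': q0→{q5, q6}, q1→{q1, q4, q5}, q2→{q4}, q4→{q0}, q5→{q3, q6}, q6→{q5}; now {q0, q1, q3, q4, q5, q6}.
Read 'a': q0→∅, q1→{q1, q2, q5}, q3→{q1, q4, q5}, q4→{q1, q4, q6}, q5→{q3, q6}, q6→{q1}; now {q1, q2, q3, q4, q5, q6}.
Read 'c': q1→{q1, q4, q5}, q2→{q4}, q3→{q0}, q4→{q0}, q5→{q3, q6}, q6→{q5}; now {q0, q1, q3, q4, q5, q6}.
Read 'c': q0→{q5, q6}, q1→{q1, q4, q5}, q3→{q0}, q4→{q0}, q5→{q3, q6}, q6→{q5}; now {q0, q1, q3, q4, q5, q6}.

{q0, q1, q3, q4, q5, q6}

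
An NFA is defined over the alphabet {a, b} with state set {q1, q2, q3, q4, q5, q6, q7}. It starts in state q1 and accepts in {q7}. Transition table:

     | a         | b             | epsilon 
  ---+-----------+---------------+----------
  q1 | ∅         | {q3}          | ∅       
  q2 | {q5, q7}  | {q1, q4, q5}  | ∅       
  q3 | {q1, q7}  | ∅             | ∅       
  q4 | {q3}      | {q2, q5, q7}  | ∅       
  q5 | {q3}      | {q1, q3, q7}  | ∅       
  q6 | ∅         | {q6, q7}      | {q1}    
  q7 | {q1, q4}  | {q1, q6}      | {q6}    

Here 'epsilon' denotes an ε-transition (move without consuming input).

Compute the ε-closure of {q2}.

Begin with {q2}.
No ε-moves leave this set, so the closure equals the set itself.

{q2}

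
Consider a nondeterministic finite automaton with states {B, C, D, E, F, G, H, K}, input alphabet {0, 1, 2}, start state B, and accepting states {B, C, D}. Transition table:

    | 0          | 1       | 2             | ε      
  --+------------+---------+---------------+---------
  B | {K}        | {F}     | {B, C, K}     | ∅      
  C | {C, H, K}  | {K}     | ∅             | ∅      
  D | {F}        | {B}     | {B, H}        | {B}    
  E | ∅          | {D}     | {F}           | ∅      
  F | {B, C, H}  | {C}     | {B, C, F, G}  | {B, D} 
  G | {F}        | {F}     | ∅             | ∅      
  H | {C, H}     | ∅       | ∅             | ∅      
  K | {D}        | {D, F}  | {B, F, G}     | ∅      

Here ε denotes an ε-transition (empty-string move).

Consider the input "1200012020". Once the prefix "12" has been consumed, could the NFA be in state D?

Yes

Start in {B}.
Read '1': {B} → {B, D, F}.
Read '2': {B, D, F} → {B, C, D, F, G, H, K}.
State D is in {B, C, D, F, G, H, K}.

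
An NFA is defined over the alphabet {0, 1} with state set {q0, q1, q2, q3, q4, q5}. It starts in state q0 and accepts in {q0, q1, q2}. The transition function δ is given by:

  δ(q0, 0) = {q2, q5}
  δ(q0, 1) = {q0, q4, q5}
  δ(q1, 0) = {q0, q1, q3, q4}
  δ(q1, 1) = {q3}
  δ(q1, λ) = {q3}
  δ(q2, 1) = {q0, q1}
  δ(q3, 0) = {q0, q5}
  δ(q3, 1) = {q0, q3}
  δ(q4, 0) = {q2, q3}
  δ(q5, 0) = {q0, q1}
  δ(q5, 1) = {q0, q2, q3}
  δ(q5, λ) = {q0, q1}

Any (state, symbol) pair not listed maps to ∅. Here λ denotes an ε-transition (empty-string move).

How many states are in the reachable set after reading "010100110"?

6

Start in {q0}.
Read '0': q0→{q2, q5}; union {q2, q5}; ε-closure = {q0, q1, q2, q3, q5}.
Read '1': q0→{q0, q4, q5}, q1→{q3}, q2→{q0, q1}, q3→{q0, q3}, q5→{q0, q2, q3}; now {q0, q1, q2, q3, q4, q5}.
Read '0': q0→{q2, q5}, q1→{q0, q1, q3, q4}, q2→∅, q3→{q0, q5}, q4→{q2, q3}, q5→{q0, q1}; now {q0, q1, q2, q3, q4, q5}.
Read '1': q0→{q0, q4, q5}, q1→{q3}, q2→{q0, q1}, q3→{q0, q3}, q4→∅, q5→{q0, q2, q3}; now {q0, q1, q2, q3, q4, q5}.
Read '0': q0→{q2, q5}, q1→{q0, q1, q3, q4}, q2→∅, q3→{q0, q5}, q4→{q2, q3}, q5→{q0, q1}; now {q0, q1, q2, q3, q4, q5}.
Read '0': q0→{q2, q5}, q1→{q0, q1, q3, q4}, q2→∅, q3→{q0, q5}, q4→{q2, q3}, q5→{q0, q1}; now {q0, q1, q2, q3, q4, q5}.
Read '1': q0→{q0, q4, q5}, q1→{q3}, q2→{q0, q1}, q3→{q0, q3}, q4→∅, q5→{q0, q2, q3}; now {q0, q1, q2, q3, q4, q5}.
Read '1': q0→{q0, q4, q5}, q1→{q3}, q2→{q0, q1}, q3→{q0, q3}, q4→∅, q5→{q0, q2, q3}; now {q0, q1, q2, q3, q4, q5}.
Read '0': q0→{q2, q5}, q1→{q0, q1, q3, q4}, q2→∅, q3→{q0, q5}, q4→{q2, q3}, q5→{q0, q1}; now {q0, q1, q2, q3, q4, q5}.
That set has 6 states.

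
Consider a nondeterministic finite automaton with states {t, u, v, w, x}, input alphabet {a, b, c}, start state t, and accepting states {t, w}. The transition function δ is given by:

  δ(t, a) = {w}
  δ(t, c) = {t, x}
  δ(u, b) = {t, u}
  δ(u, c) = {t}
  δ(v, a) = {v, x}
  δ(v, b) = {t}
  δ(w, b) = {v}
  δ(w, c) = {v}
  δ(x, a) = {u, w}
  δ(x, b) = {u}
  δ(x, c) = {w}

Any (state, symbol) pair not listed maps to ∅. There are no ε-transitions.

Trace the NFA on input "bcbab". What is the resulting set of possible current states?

Start in {t}.
Read 'b': t→∅; now ∅.
The set is empty and remains empty for the remaining 4 symbols.

∅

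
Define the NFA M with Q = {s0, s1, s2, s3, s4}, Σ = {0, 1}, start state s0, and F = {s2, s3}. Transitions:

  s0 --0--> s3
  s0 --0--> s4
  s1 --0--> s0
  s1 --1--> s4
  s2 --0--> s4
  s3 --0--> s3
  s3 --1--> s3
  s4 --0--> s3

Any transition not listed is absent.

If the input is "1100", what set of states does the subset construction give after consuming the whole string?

Start in {s0}.
Read '1': s0→∅; now ∅.
The set is empty and remains empty for the remaining 3 symbols.

∅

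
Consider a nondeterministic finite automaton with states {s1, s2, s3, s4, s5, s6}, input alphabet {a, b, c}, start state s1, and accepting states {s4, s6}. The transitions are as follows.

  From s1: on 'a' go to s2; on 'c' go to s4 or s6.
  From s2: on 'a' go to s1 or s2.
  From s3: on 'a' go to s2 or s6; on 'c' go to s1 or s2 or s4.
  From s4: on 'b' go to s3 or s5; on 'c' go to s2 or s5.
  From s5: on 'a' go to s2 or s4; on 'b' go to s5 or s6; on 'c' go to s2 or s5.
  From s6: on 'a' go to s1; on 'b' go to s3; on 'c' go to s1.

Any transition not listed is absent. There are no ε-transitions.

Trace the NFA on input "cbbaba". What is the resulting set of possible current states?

{s2, s4, s6}

Start in {s1}.
Read 'c': s1→{s4, s6}; now {s4, s6}.
Read 'b': s4→{s3, s5}, s6→{s3}; now {s3, s5}.
Read 'b': s3→∅, s5→{s5, s6}; now {s5, s6}.
Read 'a': s5→{s2, s4}, s6→{s1}; now {s1, s2, s4}.
Read 'b': s1→∅, s2→∅, s4→{s3, s5}; now {s3, s5}.
Read 'a': s3→{s2, s6}, s5→{s2, s4}; now {s2, s4, s6}.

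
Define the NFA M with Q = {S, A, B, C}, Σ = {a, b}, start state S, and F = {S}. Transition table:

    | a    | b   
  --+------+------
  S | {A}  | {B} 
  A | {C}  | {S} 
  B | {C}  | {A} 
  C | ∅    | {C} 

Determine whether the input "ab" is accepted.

Start in {S}.
Read 'a': S→{A}; now {A}.
Read 'b': A→{S}; now {S}.
The final set {S} contains the accepting state S.

Yes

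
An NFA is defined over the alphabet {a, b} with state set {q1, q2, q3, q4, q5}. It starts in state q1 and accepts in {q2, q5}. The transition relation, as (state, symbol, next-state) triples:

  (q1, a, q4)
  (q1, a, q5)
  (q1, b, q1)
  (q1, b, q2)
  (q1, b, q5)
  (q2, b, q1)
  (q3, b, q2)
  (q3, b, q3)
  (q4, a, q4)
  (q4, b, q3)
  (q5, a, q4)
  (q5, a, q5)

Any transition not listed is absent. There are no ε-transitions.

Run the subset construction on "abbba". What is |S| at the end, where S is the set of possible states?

Start in {q1}.
Read 'a': {q1} → {q4, q5}.
Read 'b': {q4, q5} → {q3}.
Read 'b': {q3} → {q2, q3}.
Read 'b': {q2, q3} → {q1, q2, q3}.
Read 'a': {q1, q2, q3} → {q4, q5}.
That set has 2 states.

2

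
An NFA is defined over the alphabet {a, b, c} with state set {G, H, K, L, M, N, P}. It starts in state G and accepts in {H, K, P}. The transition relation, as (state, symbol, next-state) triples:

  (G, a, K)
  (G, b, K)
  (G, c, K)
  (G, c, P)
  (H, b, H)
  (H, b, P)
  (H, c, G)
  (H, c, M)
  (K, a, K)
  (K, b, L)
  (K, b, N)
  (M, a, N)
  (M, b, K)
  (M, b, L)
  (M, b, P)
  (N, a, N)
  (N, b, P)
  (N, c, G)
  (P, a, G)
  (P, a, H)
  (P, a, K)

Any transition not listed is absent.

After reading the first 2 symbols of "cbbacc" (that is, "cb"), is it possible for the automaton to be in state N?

Yes

Start in {G}.
Read 'c': G→{K, P}; now {K, P}.
Read 'b': K→{L, N}, P→∅; now {L, N}.
State N is in {L, N}.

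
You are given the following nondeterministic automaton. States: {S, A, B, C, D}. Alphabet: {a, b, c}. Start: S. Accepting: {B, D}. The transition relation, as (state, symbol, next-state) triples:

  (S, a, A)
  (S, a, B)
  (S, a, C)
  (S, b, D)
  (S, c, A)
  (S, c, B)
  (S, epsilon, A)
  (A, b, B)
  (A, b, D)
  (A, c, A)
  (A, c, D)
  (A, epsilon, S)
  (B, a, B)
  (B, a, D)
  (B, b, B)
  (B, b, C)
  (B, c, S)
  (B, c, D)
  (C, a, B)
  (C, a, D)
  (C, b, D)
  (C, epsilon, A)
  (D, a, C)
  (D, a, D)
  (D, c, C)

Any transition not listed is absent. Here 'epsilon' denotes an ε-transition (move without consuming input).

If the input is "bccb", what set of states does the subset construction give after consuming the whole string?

Start: ε-closure({S}) = {S, A}.
Read 'b': S→{D}, A→{B, D}; now {B, D}.
Read 'c': B→{S, D}, D→{C}; union {S, C, D}; ε-closure = {S, A, C, D}.
Read 'c': S→{A, B}, A→{A, D}, C→∅, D→{C}; union {A, B, C, D}; ε-closure = {S, A, B, C, D}.
Read 'b': S→{D}, A→{B, D}, B→{B, C}, C→{D}, D→∅; union {B, C, D}; ε-closure = {S, A, B, C, D}.

{S, A, B, C, D}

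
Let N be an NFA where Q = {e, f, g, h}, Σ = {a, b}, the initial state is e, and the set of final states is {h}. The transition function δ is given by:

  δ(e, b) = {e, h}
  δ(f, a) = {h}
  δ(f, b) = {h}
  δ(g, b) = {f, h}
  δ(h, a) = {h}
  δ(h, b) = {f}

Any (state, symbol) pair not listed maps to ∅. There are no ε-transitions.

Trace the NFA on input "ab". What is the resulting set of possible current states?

Start in {e}.
Read 'a': {e} → ∅.
The set is empty and remains empty for the remaining 1 symbol.

∅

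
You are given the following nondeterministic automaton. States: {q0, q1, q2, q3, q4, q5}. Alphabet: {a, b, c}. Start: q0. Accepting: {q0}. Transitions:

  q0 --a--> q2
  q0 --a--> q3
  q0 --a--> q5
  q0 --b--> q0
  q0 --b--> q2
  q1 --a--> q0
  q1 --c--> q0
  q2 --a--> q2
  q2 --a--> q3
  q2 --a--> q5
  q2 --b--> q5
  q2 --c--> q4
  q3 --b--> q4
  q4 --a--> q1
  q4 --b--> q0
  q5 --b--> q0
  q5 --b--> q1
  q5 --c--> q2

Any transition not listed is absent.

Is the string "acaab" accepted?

Yes

Start in {q0}.
Read 'a': q0→{q2, q3, q5}; now {q2, q3, q5}.
Read 'c': q2→{q4}, q3→∅, q5→{q2}; now {q2, q4}.
Read 'a': q2→{q2, q3, q5}, q4→{q1}; now {q1, q2, q3, q5}.
Read 'a': q1→{q0}, q2→{q2, q3, q5}, q3→∅, q5→∅; now {q0, q2, q3, q5}.
Read 'b': q0→{q0, q2}, q2→{q5}, q3→{q4}, q5→{q0, q1}; now {q0, q1, q2, q4, q5}.
The final set {q0, q1, q2, q4, q5} contains the accepting state q0.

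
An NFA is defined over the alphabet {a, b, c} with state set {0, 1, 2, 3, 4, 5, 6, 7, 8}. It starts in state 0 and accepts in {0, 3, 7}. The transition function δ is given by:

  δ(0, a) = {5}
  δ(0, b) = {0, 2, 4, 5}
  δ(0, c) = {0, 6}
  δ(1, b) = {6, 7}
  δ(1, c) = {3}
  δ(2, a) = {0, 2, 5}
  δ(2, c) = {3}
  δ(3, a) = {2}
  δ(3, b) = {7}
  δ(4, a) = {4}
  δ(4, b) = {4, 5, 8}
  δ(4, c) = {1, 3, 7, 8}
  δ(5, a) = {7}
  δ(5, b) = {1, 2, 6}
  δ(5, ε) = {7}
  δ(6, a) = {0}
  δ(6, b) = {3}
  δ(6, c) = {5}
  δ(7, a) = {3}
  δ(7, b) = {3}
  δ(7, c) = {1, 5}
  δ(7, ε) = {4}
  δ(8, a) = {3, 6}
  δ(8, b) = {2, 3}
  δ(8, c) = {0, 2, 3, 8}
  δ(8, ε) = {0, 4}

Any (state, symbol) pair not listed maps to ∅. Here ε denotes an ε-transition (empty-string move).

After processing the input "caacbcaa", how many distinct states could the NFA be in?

6

Start in {0}.
Read 'c': 0→{0, 6}; now {0, 6}.
Read 'a': 0→{5}, 6→{0}; union {0, 5}; ε-closure = {0, 4, 5, 7}.
Read 'a': 0→{5}, 4→{4}, 5→{7}, 7→{3}; now {3, 4, 5, 7}.
Read 'c': 3→∅, 4→{1, 3, 7, 8}, 5→∅, 7→{1, 5}; union {1, 3, 5, 7, 8}; ε-closure = {0, 1, 3, 4, 5, 7, 8}.
Read 'b': 0→{0, 2, 4, 5}, 1→{6, 7}, 3→{7}, 4→{4, 5, 8}, 5→{1, 2, 6}, 7→{3}, 8→{2, 3}; now {0, 1, 2, 3, 4, 5, 6, 7, 8}.
Read 'c': 0→{0, 6}, 1→{3}, 2→{3}, 3→∅, 4→{1, 3, 7, 8}, 5→∅, 6→{5}, 7→{1, 5}, 8→{0, 2, 3, 8}; union {0, 1, 2, 3, 5, 6, 7, 8}; ε-closure = {0, 1, 2, 3, 4, 5, 6, 7, 8}.
Read 'a': 0→{5}, 1→∅, 2→{0, 2, 5}, 3→{2}, 4→{4}, 5→{7}, 6→{0}, 7→{3}, 8→{3, 6}; now {0, 2, 3, 4, 5, 6, 7}.
Read 'a': 0→{5}, 2→{0, 2, 5}, 3→{2}, 4→{4}, 5→{7}, 6→{0}, 7→{3}; now {0, 2, 3, 4, 5, 7}.
That set has 6 states.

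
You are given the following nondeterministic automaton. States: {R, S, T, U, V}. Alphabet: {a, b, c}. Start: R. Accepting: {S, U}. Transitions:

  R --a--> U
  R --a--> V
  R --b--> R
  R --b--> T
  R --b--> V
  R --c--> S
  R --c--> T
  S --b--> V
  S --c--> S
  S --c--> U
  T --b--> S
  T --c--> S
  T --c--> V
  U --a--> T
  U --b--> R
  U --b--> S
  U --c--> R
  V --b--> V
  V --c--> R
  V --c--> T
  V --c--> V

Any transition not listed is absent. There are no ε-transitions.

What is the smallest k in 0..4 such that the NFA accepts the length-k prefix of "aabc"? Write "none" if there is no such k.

Start in {R}.
Read 'a': {R} → {U, V}.
None of the earlier sets intersect F, but {U, V} does.

1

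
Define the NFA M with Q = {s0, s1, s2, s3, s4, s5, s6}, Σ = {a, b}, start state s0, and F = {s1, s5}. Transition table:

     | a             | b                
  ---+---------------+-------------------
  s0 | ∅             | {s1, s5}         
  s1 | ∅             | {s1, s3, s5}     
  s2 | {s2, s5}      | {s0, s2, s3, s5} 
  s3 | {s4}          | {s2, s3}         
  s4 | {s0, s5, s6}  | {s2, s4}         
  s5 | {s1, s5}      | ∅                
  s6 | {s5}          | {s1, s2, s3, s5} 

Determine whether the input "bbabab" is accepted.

Start in {s0}.
Read 'b': s0→{s1, s5}; now {s1, s5}.
Read 'b': s1→{s1, s3, s5}, s5→∅; now {s1, s3, s5}.
Read 'a': s1→∅, s3→{s4}, s5→{s1, s5}; now {s1, s4, s5}.
Read 'b': s1→{s1, s3, s5}, s4→{s2, s4}, s5→∅; now {s1, s2, s3, s4, s5}.
Read 'a': s1→∅, s2→{s2, s5}, s3→{s4}, s4→{s0, s5, s6}, s5→{s1, s5}; now {s0, s1, s2, s4, s5, s6}.
Read 'b': s0→{s1, s5}, s1→{s1, s3, s5}, s2→{s0, s2, s3, s5}, s4→{s2, s4}, s5→∅, s6→{s1, s2, s3, s5}; now {s0, s1, s2, s3, s4, s5}.
The final set {s0, s1, s2, s3, s4, s5} contains the accepting states s1, s5.

Yes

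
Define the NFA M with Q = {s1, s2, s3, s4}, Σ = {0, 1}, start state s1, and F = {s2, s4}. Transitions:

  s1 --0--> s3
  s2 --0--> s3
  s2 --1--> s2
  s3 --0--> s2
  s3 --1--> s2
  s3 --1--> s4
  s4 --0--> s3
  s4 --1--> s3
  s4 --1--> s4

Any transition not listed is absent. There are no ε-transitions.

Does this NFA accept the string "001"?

Yes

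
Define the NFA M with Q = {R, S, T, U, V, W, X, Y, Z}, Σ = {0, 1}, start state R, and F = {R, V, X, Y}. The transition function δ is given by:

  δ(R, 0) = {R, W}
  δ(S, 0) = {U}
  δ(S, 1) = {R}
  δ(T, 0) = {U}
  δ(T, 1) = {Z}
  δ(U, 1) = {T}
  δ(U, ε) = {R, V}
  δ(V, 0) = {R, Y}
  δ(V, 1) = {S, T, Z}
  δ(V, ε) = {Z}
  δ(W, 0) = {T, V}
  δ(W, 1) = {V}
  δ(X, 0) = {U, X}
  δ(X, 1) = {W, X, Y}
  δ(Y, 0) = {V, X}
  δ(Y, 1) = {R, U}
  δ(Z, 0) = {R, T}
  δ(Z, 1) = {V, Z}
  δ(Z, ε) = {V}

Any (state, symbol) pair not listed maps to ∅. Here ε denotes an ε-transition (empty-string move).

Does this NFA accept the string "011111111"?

Yes

Start in {R}.
Read '0': R→{R, W}; now {R, W}.
Read '1': R→∅, W→{V}; union {V}; ε-closure = {V, Z}.
Read '1': V→{S, T, Z}, Z→{V, Z}; now {S, T, V, Z}.
Read '1': S→{R}, T→{Z}, V→{S, T, Z}, Z→{V, Z}; now {R, S, T, V, Z}.
Read '1': R→∅, S→{R}, T→{Z}, V→{S, T, Z}, Z→{V, Z}; now {R, S, T, V, Z}.
Read '1': R→∅, S→{R}, T→{Z}, V→{S, T, Z}, Z→{V, Z}; now {R, S, T, V, Z}.
Read '1': R→∅, S→{R}, T→{Z}, V→{S, T, Z}, Z→{V, Z}; now {R, S, T, V, Z}.
Read '1': R→∅, S→{R}, T→{Z}, V→{S, T, Z}, Z→{V, Z}; now {R, S, T, V, Z}.
Read '1': R→∅, S→{R}, T→{Z}, V→{S, T, Z}, Z→{V, Z}; now {R, S, T, V, Z}.
The final set {R, S, T, V, Z} contains the accepting states R, V.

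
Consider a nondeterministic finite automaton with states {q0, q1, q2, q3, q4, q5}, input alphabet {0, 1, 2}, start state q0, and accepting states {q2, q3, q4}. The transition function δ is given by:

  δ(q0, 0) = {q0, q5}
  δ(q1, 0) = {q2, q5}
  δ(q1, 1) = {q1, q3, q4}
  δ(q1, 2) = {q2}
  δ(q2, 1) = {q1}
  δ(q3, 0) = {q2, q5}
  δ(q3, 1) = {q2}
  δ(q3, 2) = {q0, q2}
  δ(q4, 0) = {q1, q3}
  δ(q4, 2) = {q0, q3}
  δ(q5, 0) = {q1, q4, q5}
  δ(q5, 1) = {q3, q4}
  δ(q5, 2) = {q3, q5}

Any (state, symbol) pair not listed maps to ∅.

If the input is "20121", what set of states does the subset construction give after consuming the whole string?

∅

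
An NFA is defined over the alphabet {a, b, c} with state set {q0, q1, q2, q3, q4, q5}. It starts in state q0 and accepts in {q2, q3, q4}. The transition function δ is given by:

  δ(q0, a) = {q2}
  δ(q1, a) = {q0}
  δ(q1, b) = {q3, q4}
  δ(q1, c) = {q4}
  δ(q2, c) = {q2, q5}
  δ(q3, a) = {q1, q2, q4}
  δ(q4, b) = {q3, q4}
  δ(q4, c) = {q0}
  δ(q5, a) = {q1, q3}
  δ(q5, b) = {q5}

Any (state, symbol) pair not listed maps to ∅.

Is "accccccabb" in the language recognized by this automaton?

Start in {q0}.
Read 'a': {q0} → {q2}.
Read 'c': {q2} → {q2, q5}.
Read 'c': {q2, q5} → {q2, q5}.
Read 'c': {q2, q5} → {q2, q5}.
Read 'c': {q2, q5} → {q2, q5}.
Read 'c': {q2, q5} → {q2, q5}.
Read 'c': {q2, q5} → {q2, q5}.
Read 'a': {q2, q5} → {q1, q3}.
Read 'b': {q1, q3} → {q3, q4}.
Read 'b': {q3, q4} → {q3, q4}.
The final set {q3, q4} contains the accepting states q3, q4.

Yes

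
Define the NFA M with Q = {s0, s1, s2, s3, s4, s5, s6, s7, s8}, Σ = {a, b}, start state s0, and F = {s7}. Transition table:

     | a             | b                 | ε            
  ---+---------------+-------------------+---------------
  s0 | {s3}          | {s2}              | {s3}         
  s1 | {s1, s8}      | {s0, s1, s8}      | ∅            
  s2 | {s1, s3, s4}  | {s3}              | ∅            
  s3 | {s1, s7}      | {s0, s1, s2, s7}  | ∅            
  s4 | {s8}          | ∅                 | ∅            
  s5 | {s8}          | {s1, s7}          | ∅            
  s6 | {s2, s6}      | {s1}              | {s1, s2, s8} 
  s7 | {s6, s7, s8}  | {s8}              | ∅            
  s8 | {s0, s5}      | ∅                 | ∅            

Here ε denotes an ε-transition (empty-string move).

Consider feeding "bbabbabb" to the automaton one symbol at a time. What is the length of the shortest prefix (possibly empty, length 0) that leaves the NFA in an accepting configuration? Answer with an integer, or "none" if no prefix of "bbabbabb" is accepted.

1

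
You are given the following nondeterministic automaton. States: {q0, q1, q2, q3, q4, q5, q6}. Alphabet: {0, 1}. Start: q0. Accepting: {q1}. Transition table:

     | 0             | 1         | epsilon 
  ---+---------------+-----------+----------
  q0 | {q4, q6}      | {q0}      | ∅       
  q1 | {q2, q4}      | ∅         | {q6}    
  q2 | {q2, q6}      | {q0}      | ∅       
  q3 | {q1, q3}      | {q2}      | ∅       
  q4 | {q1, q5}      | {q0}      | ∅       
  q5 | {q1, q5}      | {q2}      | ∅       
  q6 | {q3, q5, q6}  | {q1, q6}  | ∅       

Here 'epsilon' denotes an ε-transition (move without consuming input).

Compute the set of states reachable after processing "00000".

{q1, q2, q3, q4, q5, q6}

Start in {q0}.
Read '0': {q0} → {q4, q6}.
Read '0': {q4, q6} → {q1, q3, q5, q6}.
Read '0': {q1, q3, q5, q6} → {q1, q2, q3, q4, q5, q6}.
Read '0': {q1, q2, q3, q4, q5, q6} → {q1, q2, q3, q4, q5, q6}.
Read '0': {q1, q2, q3, q4, q5, q6} → {q1, q2, q3, q4, q5, q6}.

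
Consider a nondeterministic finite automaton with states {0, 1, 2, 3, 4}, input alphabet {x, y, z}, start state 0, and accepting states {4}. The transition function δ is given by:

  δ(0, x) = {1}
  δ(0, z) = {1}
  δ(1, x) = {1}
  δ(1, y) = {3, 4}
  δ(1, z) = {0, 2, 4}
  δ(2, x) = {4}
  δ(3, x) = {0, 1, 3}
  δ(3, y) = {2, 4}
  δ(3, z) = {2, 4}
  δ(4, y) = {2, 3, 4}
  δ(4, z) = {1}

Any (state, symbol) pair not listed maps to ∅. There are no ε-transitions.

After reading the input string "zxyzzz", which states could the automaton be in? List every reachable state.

{0, 1, 2, 4}

Start in {0}.
Read 'z': {0} → {1}.
Read 'x': {1} → {1}.
Read 'y': {1} → {3, 4}.
Read 'z': {3, 4} → {1, 2, 4}.
Read 'z': {1, 2, 4} → {0, 1, 2, 4}.
Read 'z': {0, 1, 2, 4} → {0, 1, 2, 4}.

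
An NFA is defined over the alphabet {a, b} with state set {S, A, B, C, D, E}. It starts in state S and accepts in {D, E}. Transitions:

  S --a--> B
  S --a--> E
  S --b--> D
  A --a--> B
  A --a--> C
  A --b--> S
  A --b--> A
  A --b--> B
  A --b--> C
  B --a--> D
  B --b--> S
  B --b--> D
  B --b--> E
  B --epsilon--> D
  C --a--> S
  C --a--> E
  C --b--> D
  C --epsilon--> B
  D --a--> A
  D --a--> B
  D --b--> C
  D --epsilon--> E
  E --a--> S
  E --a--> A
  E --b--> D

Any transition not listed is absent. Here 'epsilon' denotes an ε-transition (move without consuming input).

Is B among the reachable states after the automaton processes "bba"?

Yes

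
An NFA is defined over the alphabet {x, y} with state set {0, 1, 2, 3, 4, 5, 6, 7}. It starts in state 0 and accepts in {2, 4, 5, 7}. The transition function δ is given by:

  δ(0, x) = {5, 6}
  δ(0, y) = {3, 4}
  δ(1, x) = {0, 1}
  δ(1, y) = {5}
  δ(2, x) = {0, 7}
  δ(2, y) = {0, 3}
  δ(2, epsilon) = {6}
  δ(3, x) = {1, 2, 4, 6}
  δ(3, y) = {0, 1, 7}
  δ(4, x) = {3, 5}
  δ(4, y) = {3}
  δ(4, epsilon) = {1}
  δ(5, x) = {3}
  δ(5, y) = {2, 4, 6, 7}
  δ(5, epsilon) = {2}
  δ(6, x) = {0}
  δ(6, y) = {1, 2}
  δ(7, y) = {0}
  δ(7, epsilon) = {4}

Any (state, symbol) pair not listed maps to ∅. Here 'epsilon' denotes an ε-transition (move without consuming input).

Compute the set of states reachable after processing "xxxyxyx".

{0, 1, 2, 3, 4, 5, 6, 7}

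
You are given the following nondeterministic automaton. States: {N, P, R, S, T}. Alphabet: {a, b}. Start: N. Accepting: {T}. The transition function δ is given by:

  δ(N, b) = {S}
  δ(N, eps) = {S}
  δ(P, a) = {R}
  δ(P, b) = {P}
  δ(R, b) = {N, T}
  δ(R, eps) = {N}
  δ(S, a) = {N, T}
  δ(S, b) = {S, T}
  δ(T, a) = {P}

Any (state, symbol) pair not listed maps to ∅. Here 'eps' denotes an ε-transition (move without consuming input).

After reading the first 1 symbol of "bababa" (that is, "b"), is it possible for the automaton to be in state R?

No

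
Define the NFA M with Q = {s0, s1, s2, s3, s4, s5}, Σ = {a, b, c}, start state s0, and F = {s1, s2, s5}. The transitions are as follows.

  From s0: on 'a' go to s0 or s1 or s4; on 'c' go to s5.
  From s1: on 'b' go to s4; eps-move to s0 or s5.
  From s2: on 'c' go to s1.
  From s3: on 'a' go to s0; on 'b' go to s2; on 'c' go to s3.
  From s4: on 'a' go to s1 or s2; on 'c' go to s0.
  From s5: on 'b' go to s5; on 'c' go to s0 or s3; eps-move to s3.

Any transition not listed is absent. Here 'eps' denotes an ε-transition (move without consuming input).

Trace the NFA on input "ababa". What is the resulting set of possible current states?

{s0, s1, s2, s3, s5}

Start in {s0}.
Read 'a': {s0} → {s0, s1, s3, s4, s5}.
Read 'b': {s0, s1, s3, s4, s5} → {s2, s3, s4, s5}.
Read 'a': {s2, s3, s4, s5} → {s0, s1, s2, s3, s5}.
Read 'b': {s0, s1, s2, s3, s5} → {s2, s3, s4, s5}.
Read 'a': {s2, s3, s4, s5} → {s0, s1, s2, s3, s5}.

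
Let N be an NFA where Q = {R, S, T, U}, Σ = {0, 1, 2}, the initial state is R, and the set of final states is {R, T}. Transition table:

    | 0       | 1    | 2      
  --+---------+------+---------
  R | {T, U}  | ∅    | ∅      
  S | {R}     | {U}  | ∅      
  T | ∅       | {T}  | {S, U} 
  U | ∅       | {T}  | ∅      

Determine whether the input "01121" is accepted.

Yes

Start in {R}.
Read '0': {R} → {T, U}.
Read '1': {T, U} → {T}.
Read '1': {T} → {T}.
Read '2': {T} → {S, U}.
Read '1': {S, U} → {T, U}.
The final set {T, U} contains the accepting state T.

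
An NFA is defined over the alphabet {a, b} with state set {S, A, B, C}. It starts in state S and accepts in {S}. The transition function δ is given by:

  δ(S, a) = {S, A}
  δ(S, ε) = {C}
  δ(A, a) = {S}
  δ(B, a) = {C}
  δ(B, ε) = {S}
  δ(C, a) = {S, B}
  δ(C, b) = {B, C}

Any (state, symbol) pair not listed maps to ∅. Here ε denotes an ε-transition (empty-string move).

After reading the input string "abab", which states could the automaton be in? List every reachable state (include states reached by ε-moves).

{S, B, C}

Start: ε-closure({S}) = {S, C}.
Read 'a': S→{S, A}, C→{S, B}; union {S, A, B}; ε-closure = {S, A, B, C}.
Read 'b': S→∅, A→∅, B→∅, C→{B, C}; union {B, C}; ε-closure = {S, B, C}.
Read 'a': S→{S, A}, B→{C}, C→{S, B}; now {S, A, B, C}.
Read 'b': S→∅, A→∅, B→∅, C→{B, C}; union {B, C}; ε-closure = {S, B, C}.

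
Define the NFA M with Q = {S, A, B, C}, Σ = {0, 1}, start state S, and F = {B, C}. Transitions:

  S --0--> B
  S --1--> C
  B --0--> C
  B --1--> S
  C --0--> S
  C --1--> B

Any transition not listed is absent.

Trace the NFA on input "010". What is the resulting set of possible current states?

Start in {S}.
Read '0': {S} → {B}.
Read '1': {B} → {S}.
Read '0': {S} → {B}.

{B}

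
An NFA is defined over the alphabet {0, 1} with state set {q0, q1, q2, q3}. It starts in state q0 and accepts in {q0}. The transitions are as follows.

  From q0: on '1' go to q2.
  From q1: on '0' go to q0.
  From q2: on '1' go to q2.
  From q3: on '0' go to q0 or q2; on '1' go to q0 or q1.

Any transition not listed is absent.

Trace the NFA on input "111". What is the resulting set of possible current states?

Start in {q0}.
Read '1': {q0} → {q2}.
Read '1': {q2} → {q2}.
Read '1': {q2} → {q2}.

{q2}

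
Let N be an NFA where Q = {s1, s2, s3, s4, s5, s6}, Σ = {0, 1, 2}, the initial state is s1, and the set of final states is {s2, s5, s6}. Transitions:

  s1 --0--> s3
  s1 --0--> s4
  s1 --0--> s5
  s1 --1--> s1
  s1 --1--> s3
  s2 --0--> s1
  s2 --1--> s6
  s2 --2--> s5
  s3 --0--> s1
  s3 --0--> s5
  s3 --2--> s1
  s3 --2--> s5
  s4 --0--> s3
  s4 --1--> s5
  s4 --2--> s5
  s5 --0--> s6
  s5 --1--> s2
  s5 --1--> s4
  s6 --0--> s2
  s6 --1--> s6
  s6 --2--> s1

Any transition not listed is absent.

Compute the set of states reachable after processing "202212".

∅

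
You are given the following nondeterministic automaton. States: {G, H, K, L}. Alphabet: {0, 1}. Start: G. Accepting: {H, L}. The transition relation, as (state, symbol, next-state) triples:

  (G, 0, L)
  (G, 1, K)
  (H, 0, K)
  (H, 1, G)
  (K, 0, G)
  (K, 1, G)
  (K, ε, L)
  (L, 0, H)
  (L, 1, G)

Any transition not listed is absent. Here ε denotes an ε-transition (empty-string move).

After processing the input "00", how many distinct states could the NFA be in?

1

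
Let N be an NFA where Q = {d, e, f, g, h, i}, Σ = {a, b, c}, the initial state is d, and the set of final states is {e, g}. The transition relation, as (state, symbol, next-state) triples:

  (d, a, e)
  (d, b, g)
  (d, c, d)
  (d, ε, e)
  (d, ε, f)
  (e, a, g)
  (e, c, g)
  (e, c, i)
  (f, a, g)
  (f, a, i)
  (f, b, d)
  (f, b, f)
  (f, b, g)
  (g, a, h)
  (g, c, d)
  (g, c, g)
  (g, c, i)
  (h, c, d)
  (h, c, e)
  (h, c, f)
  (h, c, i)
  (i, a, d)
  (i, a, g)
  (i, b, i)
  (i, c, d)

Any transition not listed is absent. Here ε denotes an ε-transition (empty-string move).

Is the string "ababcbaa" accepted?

Yes

Start: ε-closure({d}) = {d, e, f}.
Read 'a': d→{e}, e→{g}, f→{g, i}; now {e, g, i}.
Read 'b': e→∅, g→∅, i→{i}; now {i}.
Read 'a': i→{d, g}; union {d, g}; ε-closure = {d, e, f, g}.
Read 'b': d→{g}, e→∅, f→{d, f, g}, g→∅; union {d, f, g}; ε-closure = {d, e, f, g}.
Read 'c': d→{d}, e→{g, i}, f→∅, g→{d, g, i}; union {d, g, i}; ε-closure = {d, e, f, g, i}.
Read 'b': d→{g}, e→∅, f→{d, f, g}, g→∅, i→{i}; union {d, f, g, i}; ε-closure = {d, e, f, g, i}.
Read 'a': d→{e}, e→{g}, f→{g, i}, g→{h}, i→{d, g}; union {d, e, g, h, i}; ε-closure = {d, e, f, g, h, i}.
Read 'a': d→{e}, e→{g}, f→{g, i}, g→{h}, h→∅, i→{d, g}; union {d, e, g, h, i}; ε-closure = {d, e, f, g, h, i}.
The final set {d, e, f, g, h, i} contains the accepting states e, g.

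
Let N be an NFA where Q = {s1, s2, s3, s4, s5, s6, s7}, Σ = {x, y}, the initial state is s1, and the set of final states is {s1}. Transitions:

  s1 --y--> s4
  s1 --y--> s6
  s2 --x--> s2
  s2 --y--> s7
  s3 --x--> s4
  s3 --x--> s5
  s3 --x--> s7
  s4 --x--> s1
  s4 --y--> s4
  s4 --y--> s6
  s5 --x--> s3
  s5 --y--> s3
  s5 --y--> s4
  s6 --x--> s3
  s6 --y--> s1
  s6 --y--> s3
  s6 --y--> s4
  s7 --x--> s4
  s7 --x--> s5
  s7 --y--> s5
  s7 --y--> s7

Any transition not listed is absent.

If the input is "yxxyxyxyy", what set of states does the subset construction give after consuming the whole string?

{s1, s3, s4, s5, s6, s7}

Start in {s1}.
Read 'y': s1→{s4, s6}; now {s4, s6}.
Read 'x': s4→{s1}, s6→{s3}; now {s1, s3}.
Read 'x': s1→∅, s3→{s4, s5, s7}; now {s4, s5, s7}.
Read 'y': s4→{s4, s6}, s5→{s3, s4}, s7→{s5, s7}; now {s3, s4, s5, s6, s7}.
Read 'x': s3→{s4, s5, s7}, s4→{s1}, s5→{s3}, s6→{s3}, s7→{s4, s5}; now {s1, s3, s4, s5, s7}.
Read 'y': s1→{s4, s6}, s3→∅, s4→{s4, s6}, s5→{s3, s4}, s7→{s5, s7}; now {s3, s4, s5, s6, s7}.
Read 'x': s3→{s4, s5, s7}, s4→{s1}, s5→{s3}, s6→{s3}, s7→{s4, s5}; now {s1, s3, s4, s5, s7}.
Read 'y': s1→{s4, s6}, s3→∅, s4→{s4, s6}, s5→{s3, s4}, s7→{s5, s7}; now {s3, s4, s5, s6, s7}.
Read 'y': s3→∅, s4→{s4, s6}, s5→{s3, s4}, s6→{s1, s3, s4}, s7→{s5, s7}; now {s1, s3, s4, s5, s6, s7}.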